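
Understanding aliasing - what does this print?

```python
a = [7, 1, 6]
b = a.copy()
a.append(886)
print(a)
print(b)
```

Key concept: list.copy() creates independent copy.
Step by step:
`a = [7, 1, 6]` → a = [7, 1, 6]
`b = a.copy()` → b = [7, 1, 6]
`a.append(886)` → a = [7, 1, 6, 886]
`print(a)` → prints [7, 1, 6, 886]
`print(b)` → prints [7, 1, 6]

Answer:
[7, 1, 6, 886]
[7, 1, 6]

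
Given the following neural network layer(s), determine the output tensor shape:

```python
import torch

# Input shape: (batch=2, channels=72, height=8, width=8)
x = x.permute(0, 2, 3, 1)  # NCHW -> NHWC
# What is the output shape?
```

Input: (2, 72, 8, 8) -> Output: (2, 8, 8, 72)

Answer: (2, 8, 8, 72)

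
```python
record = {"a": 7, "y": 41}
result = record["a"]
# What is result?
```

Trace:
`record = {"a": 7, "y": 41}` → record = {'a': 7, 'y': 41}
`result = record["a"]` → result = 7
So result = 7

Answer: 7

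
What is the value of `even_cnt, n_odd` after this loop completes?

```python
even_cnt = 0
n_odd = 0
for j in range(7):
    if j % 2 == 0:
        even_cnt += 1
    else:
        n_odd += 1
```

Count evens and odds in range(7)
`even_cnt, n_odd` takes the values: (0, 0) → (1, 0) → (1, 1) → (2, 1) → (2, 2) → (3, 2) → (3, 3) → (4, 3)

Answer: 4, 3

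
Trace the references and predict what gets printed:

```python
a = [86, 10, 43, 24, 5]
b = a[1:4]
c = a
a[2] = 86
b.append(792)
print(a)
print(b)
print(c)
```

Key concept: slice vs alias.
Step by step:
`a = [86, 10, 43, 24, 5]` → a = [86, 10, 43, 24, 5]
`b = a[1:4]` → b = [10, 43, 24]
`c = a` → c = [86, 10, 43, 24, 5] (same object as a)
`a[2] = 86` → a = [86, 10, 86, 24, 5] (same object as c); c = [86, 10, 86, 24, 5] (same object as a)
`b.append(792)` → b = [10, 43, 24, 792]
`print(a)` → prints [86, 10, 86, 24, 5]
`print(b)` → prints [10, 43, 24, 792]
`print(c)` → prints [86, 10, 86, 24, 5]

Answer:
[86, 10, 86, 24, 5]
[10, 43, 24, 792]
[86, 10, 86, 24, 5]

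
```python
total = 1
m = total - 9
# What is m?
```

Trace:
`total = 1` → total = 1
`m = total - 9` → m = -8
So m = -8

Answer: -8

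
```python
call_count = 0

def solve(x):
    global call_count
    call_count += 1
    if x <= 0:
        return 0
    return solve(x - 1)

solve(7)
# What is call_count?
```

Linear recursion stepping by 1: 8 calls from x=7 down to ≤0.

Answer: 8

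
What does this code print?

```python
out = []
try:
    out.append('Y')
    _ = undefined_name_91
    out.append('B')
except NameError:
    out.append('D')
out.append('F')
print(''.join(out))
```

Execution trace: 'Y' (try body) → 'D' (except NameError) → 'F' (after the try/except). Output: YDF

Answer: YDF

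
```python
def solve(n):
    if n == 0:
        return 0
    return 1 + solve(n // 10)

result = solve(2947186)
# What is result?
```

Count of digits of 2947186: 7

Answer: 7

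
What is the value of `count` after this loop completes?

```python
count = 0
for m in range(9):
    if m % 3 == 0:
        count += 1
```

Count numbers divisible by 3 in range(9)
`count` takes the values: 0 → 1 → 2 → 3

Answer: 3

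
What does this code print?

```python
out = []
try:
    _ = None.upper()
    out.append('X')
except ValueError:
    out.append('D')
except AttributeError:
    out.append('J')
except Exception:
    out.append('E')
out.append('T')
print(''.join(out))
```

Execution trace: 'J' (except AttributeError) → 'T' (after the try/except). Output: JT

Answer: JT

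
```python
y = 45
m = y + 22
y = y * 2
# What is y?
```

Trace:
`y = 45` → y = 45
`m = y + 22` → m = 67
`y = y * 2` → y = 90
So y = 90

Answer: 90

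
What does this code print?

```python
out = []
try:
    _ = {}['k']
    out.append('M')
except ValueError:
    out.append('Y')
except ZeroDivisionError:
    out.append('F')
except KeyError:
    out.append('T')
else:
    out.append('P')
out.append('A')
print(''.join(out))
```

Execution trace: 'T' (except KeyError) → 'A' (after the try/except). Output: TA

Answer: TA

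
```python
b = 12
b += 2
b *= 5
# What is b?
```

Trace:
`b = 12` → b = 12
`b += 2` → b = 14
`b *= 5` → b = 70
So b = 70

Answer: 70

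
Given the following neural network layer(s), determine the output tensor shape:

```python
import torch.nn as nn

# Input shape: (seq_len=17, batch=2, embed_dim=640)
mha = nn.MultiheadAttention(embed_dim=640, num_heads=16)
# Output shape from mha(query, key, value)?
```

Input: (17, 2, 640) -> Output: (17, 2, 640)

Answer: (17, 2, 640)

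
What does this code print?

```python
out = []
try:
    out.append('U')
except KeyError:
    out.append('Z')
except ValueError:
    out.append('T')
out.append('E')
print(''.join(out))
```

Execution trace: 'U' (try body, no exception) → 'E' (after the try/except). Output: UE

Answer: UE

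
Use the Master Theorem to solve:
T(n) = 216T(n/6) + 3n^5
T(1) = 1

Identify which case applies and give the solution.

a=216, b=6, f(n)=3n^5. log_6(216) = 3. Since c=5 > 3 and the regularity condition holds (216(n/6)^5 = (216/6^5)n^5 with 216/6^5 < 1), Case 3 applies: T(n) = Θ(f(n)) = O(n^5).

Answer: O(n^5) - Case 3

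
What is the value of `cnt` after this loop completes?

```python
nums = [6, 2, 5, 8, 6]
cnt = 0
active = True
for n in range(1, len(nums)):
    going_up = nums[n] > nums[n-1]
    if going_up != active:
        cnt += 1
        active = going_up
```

Count direction changes in [6, 2, 5, 8, 6]
`cnt` takes the values: 0 → 1 → 2 → 3

Answer: 3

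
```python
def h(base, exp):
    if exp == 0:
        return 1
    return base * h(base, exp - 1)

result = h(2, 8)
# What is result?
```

h(2, 8) = 2 * 2 * 2 * 2 * 2 * 2 * 2 * 2 = 256

Answer: 256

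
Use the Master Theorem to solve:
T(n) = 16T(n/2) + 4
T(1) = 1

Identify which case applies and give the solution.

a=16, b=2, f(n)=4. log_2(16) = 4. Since c=0 < 4, Case 1 applies: T(n) = Θ(n^log_b(a)) = O(n^4).

Answer: O(n^4) - Case 1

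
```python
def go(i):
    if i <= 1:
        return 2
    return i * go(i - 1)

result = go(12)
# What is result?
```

go(12) = 12 * 11 * 10 * 9 * 8 * 7 * 6 * 5 * 4 * 3 * 2 * 2 = 958003200

Answer: 958003200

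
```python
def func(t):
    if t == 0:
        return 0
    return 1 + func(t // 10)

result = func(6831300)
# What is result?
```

Count of digits of 6831300: 7

Answer: 7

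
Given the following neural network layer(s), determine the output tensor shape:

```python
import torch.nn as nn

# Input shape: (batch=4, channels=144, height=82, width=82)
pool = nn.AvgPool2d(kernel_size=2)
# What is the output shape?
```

Input: (4, 144, 82, 82) -> Output: (4, 144, 41, 41)

Answer: (4, 144, 41, 41)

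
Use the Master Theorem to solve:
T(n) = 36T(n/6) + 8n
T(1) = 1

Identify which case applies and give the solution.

a=36, b=6, f(n)=8n. log_6(36) = 2. Since c=1 < 2, Case 1 applies: T(n) = Θ(n^log_b(a)) = O(n^2).

Answer: O(n^2) - Case 1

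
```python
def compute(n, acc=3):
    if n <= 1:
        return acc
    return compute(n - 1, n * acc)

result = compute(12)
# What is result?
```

Accumulator trace (n, acc): (12, 3) -> (11, 36) -> (10, 396) -> (9, 3960) -> (8, 35640) -> (7, 285120) -> (6, 1995840) -> (5, 11975040) -> (4, 59875200) -> (3, 239500800) -> (2, 718502400) -> (1, 1437004800) -> return 1437004800

Answer: 1437004800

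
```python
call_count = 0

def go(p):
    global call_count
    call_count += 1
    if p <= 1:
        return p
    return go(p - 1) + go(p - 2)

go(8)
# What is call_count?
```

Calls(p) = 1 + Calls(p-1) + Calls(p-2); Calls(0)=Calls(1)=1. For p=8 this gives 67.

Answer: 67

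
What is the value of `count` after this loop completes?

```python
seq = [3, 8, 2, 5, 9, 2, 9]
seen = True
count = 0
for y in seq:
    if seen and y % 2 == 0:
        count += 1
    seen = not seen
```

Count even values at even positions
`count` takes the values: 0 → 1

Answer: 1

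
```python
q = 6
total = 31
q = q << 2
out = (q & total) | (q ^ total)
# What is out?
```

Trace:
`q = 6` → q = 6
`total = 31` → total = 31
`q = q << 2` → q = 24
`out = (q & total) | (q ^ total)` → out = 31
So out = 31

Answer: 31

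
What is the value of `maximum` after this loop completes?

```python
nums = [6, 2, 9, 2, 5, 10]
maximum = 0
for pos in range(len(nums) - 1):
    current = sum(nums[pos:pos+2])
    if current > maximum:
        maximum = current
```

Max sum of 2-element window in [6, 2, 9, 2, 5, 10]
`maximum` takes the values: 0 → 8 → 11 → 15

Answer: 15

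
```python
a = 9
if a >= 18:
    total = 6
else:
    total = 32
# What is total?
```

Trace:
`a = 9` → a = 9
`if a >= 18: ...` → a >= 18 is False, take else branch → total = 32
So total = 32

Answer: 32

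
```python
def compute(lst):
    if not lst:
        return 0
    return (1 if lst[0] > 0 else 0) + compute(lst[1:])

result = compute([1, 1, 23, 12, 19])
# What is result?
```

Count of positive elements in [1, 1, 23, 12, 19] = 5

Answer: 5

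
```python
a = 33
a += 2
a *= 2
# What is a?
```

Trace:
`a = 33` → a = 33
`a += 2` → a = 35
`a *= 2` → a = 70
So a = 70

Answer: 70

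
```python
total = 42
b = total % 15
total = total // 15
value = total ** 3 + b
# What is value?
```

Trace:
`total = 42` → total = 42
`b = total % 15` → b = 12
`total = total // 15` → total = 2
`value = total ** 3 + b` → value = 20
So value = 20

Answer: 20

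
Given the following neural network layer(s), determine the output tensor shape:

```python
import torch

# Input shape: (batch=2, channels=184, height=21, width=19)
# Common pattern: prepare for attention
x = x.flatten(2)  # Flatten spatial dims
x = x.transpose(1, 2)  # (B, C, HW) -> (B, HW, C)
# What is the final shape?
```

Input: (2, 184, 21, 19) -> after flatten(2): (2, 184, 399) -> Output: (2, 399, 184)

Answer: (2, 399, 184)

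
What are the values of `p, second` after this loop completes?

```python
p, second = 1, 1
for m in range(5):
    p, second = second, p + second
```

Fibonacci: after 5 iterations
`p, second` takes the values: (1, 1) → (1, 2) → (2, 3) → (3, 5) → (5, 8) → (8, 13)

Answer: 8, 13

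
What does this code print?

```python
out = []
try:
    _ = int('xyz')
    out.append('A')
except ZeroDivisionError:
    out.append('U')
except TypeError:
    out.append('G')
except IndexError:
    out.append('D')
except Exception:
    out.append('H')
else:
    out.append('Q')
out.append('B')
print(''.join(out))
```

Execution trace: 'H' (except Exception) → 'B' (after the try/except). Output: HB

Answer: HB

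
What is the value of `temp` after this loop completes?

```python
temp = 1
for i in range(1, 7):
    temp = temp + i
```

Start at 1, add 1 through 6
`temp` takes the values: 1 → 2 → 4 → 7 → 11 → 16 → 22

Answer: 22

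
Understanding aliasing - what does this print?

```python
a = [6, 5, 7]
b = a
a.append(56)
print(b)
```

Key concept: basic list aliasing.
Step by step:
`a = [6, 5, 7]` → a = [6, 5, 7]
`b = a` → b = [6, 5, 7] (same object as a)
`a.append(56)` → a = [6, 5, 7, 56] (same object as b); b = [6, 5, 7, 56] (same object as a)
`print(b)` → prints [6, 5, 7, 56]

Answer: [6, 5, 7, 56]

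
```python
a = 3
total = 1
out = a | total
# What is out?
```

Trace:
`a = 3` → a = 3
`total = 1` → total = 1
`out = a | total` → out = 3
So out = 3

Answer: 3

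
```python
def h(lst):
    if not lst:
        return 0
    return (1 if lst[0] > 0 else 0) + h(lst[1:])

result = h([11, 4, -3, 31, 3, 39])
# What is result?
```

Count of positive elements in [11, 4, -3, 31, 3, 39] = 5

Answer: 5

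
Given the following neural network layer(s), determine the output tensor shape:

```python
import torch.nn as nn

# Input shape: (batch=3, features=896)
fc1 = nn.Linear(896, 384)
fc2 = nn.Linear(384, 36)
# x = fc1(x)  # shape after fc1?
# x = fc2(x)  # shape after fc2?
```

Input: (3, 896) -> after fc1: (3, 384) -> Output: (3, 36)

Answer: (3, 36)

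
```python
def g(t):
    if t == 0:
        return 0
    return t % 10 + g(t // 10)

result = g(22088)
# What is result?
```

Sum of digits of 22088: 8 + 8 + 0 + 2 + 2 = 20

Answer: 20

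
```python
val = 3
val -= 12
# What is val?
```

Trace:
`val = 3` → val = 3
`val -= 12` → val = -9
So val = -9

Answer: -9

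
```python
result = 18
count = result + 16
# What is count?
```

Trace:
`result = 18` → result = 18
`count = result + 16` → count = 34
So count = 34

Answer: 34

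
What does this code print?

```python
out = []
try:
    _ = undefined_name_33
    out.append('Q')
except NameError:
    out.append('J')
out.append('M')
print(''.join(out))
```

Execution trace: 'J' (except NameError) → 'M' (after the try/except). Output: JM

Answer: JM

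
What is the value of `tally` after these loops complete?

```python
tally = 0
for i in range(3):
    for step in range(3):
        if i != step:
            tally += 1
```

3² - 3 (exclude diagonal)
`tally` takes the values: 0 → 1 → 2 → 3 → 4 → 5 → 6

Answer: 6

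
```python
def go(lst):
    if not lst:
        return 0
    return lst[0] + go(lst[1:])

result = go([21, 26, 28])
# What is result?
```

21 + 26 + 28 + 0 = 75

Answer: 75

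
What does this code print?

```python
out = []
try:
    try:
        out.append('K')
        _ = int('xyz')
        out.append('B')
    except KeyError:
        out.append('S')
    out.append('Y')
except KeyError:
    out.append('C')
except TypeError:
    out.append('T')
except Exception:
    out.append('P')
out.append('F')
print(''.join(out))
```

Execution trace: 'K' (inner try body) → 'P' (except Exception) → 'F' (after the try/except). Output: KPF

Answer: KPF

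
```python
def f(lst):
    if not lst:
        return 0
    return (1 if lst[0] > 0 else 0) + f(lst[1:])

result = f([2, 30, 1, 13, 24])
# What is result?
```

Count of positive elements in [2, 30, 1, 13, 24] = 5

Answer: 5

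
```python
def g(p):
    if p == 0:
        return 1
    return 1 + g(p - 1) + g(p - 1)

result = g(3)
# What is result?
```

g(p) = 1 + 2·g(p-1), g(0)=1. Closed form: (1+1)·2^3 - 1 = 15.

Answer: 15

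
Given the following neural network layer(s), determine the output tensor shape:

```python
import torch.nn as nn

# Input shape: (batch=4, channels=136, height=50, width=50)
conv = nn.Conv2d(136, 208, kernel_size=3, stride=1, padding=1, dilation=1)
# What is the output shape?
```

Input: (4, 136, 50, 50) -> Output: (4, 208, 50, 50)

Answer: (4, 208, 50, 50)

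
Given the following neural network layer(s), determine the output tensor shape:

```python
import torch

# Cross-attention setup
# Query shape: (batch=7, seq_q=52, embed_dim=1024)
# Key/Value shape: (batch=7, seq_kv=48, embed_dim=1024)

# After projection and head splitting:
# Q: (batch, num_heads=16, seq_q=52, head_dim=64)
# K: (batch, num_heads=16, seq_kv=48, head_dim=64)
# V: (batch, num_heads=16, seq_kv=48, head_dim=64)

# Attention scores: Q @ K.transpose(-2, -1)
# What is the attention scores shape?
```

Input: (7, 52, 1024) -> Output: (7, 16, 52, 48)

Answer: (7, 16, 52, 48)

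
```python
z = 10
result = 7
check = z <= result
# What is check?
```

Trace:
`z = 10` → z = 10
`result = 7` → result = 7
`check = z <= result` → check = False
So check = False

Answer: False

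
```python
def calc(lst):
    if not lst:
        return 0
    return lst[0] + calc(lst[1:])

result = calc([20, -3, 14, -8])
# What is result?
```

20 + (-3) + 14 + (-8) + 0 = 23

Answer: 23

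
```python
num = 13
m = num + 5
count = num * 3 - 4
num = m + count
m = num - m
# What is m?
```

Trace:
`num = 13` → num = 13
`m = num + 5` → m = 18
`count = num * 3 - 4` → count = 35
`num = m + count` → num = 53
`m = num - m` → m = 35
So m = 35

Answer: 35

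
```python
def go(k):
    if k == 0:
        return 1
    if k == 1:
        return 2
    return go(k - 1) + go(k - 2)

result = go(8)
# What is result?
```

Build up from base cases: go(0)=1, go(1)=2, go(2)=3, go(3)=5, go(4)=8, go(5)=13, go(6)=21, ..., go(8)=55

Answer: 55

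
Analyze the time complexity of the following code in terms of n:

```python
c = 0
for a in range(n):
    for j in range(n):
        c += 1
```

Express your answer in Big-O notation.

Each loop level contributes: n × n. Multiplying the contributions gives O(n^2).

Answer: O(n^2)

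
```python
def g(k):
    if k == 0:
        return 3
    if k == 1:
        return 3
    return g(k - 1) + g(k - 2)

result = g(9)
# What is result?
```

Build up from base cases: g(0)=3, g(1)=3, g(2)=6, g(3)=9, g(4)=15, g(5)=24, g(6)=39, ..., g(9)=165

Answer: 165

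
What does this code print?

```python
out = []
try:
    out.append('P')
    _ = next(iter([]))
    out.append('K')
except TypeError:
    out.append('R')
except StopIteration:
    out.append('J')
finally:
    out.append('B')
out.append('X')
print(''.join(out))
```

Execution trace: 'P' (try body) → 'J' (except StopIteration) → 'B' (finally) → 'X' (after the try/except). Output: PJBX

Answer: PJBX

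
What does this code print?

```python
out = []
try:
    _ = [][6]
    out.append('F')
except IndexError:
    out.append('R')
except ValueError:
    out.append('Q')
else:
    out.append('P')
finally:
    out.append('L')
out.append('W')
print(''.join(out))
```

Execution trace: 'R' (except IndexError) → 'L' (finally) → 'W' (after the try/except). Output: RLW

Answer: RLW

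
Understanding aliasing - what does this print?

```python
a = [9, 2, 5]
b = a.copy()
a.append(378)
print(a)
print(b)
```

Key concept: list.copy() creates independent copy.
Step by step:
`a = [9, 2, 5]` → a = [9, 2, 5]
`b = a.copy()` → b = [9, 2, 5]
`a.append(378)` → a = [9, 2, 5, 378]
`print(a)` → prints [9, 2, 5, 378]
`print(b)` → prints [9, 2, 5]

Answer:
[9, 2, 5, 378]
[9, 2, 5]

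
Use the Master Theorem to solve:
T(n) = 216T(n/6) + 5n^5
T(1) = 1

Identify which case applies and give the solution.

a=216, b=6, f(n)=5n^5. log_6(216) = 3. Since c=5 > 3 and the regularity condition holds (216(n/6)^5 = (216/6^5)n^5 with 216/6^5 < 1), Case 3 applies: T(n) = Θ(f(n)) = O(n^5).

Answer: O(n^5) - Case 3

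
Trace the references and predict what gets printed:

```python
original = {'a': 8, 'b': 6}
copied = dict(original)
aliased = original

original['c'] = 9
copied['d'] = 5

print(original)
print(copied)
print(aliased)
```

Key concept: dict() creates copy, assignment creates alias.
Step by step:
`original = {'a': 8, 'b': 6}` → original = {'a': 8, 'b': 6}
`copied = dict(original)` → copied = {'a': 8, 'b': 6}
`aliased = original` → aliased = {'a': 8, 'b': 6} (same object as original)
`original['c'] = 9` → original = {'a': 8, 'b': 6, 'c': 9} (same object as aliased); aliased = {'a': 8, 'b': 6, 'c': 9} (same object as original)
`copied['d'] = 5` → copied = {'a': 8, 'b': 6, 'd': 5}
`print(original)` → prints {'a': 8, 'b': 6, 'c': 9}
`print(copied)` → prints {'a': 8, 'b': 6, 'd': 5}
`print(aliased)` → prints {'a': 8, 'b': 6, 'c': 9}

Answer:
{'a': 8, 'b': 6, 'c': 9}
{'a': 8, 'b': 6, 'd': 5}
{'a': 8, 'b': 6, 'c': 9}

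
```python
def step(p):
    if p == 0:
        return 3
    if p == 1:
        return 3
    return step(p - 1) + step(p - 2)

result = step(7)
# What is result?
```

Build up from base cases: step(0)=3, step(1)=3, step(2)=6, step(3)=9, step(4)=15, step(5)=24, step(6)=39, ..., step(7)=63

Answer: 63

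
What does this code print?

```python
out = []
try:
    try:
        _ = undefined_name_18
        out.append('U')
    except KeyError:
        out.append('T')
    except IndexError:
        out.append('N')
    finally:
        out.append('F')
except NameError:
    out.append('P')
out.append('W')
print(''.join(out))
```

Execution trace: 'F' (finally) → 'P' (outer except NameError) → 'W' (after the try/except). Output: FPW

Answer: FPW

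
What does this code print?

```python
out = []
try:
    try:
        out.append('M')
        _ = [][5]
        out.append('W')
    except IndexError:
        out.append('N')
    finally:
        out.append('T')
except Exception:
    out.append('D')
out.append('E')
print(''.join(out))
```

Execution trace: 'M' (inner try body) → 'N' (inner except IndexError) → 'T' (inner finally) → 'E' (after the try/except). Output: MNTE

Answer: MNTE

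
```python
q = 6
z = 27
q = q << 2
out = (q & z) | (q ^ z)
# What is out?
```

Trace:
`q = 6` → q = 6
`z = 27` → z = 27
`q = q << 2` → q = 24
`out = (q & z) | (q ^ z)` → out = 27
So out = 27

Answer: 27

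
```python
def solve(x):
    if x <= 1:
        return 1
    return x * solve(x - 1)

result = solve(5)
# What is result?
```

solve(5) = 5 * 4 * 3 * 2 * 1 = 120

Answer: 120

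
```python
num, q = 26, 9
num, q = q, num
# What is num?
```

Trace:
`num, q = 26, 9` → num = 26; q = 9
`num, q = q, num` → num = 9; q = 26
So num = 9

Answer: 9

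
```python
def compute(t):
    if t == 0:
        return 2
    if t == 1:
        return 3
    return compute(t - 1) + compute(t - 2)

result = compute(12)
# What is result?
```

Build up from base cases: compute(0)=2, compute(1)=3, compute(2)=5, compute(3)=8, compute(4)=13, compute(5)=21, compute(6)=34, ..., compute(12)=610

Answer: 610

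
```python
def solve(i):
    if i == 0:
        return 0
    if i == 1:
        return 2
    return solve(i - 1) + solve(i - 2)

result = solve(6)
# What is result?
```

Build up from base cases: solve(0)=0, solve(1)=2, solve(2)=2, solve(3)=4, solve(4)=6, solve(5)=10, solve(6)=16

Answer: 16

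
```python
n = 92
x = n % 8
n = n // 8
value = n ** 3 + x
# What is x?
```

Trace:
`n = 92` → n = 92
`x = n % 8` → x = 4
`n = n // 8` → n = 11
`value = n ** 3 + x` → value = 1335
So x = 4

Answer: 4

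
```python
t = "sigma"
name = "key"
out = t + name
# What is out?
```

Trace:
`t = "sigma"` → t = 'sigma'
`name = "key"` → name = 'key'
`out = t + name` → out = 'sigmakey'
So out = 'sigmakey'

Answer: 'sigmakey'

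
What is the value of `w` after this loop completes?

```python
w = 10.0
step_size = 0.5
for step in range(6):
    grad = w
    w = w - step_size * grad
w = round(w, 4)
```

Gradient descent: w = 10.0 * (1 - 0.5)^6
`w` takes the values: 10.0 → 5.0 → 2.5 → 1.25 → 0.625 → 0.3125 → 0.15625 → 0.1562

Answer: 0.1562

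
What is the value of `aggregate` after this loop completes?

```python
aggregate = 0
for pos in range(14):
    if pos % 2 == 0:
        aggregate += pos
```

Sum of even numbers 0 to 13
`aggregate` takes the values: 0 → 2 → 6 → 12 → 20 → 30 → 42

Answer: 42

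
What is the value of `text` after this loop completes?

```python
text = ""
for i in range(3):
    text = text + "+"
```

Repeat '+' 3 times
`text` takes the values: "" → "+" → "++" → "+++"

Answer: "+++"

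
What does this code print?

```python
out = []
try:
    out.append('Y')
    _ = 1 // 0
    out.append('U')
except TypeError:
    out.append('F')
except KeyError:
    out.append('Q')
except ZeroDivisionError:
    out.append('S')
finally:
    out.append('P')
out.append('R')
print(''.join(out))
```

Execution trace: 'Y' (try body) → 'S' (except ZeroDivisionError) → 'P' (finally) → 'R' (after the try/except). Output: YSPR

Answer: YSPR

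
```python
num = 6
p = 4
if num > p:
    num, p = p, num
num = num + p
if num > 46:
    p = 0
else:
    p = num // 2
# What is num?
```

Trace:
`num = 6` → num = 6
`p = 4` → p = 4
`if num > p: ...` → num > p is True → num = 4; p = 6
`num = num + p` → num = 10
`if num > 46: ...` → num > 46 is False, take else branch → p = 5
So num = 10

Answer: 10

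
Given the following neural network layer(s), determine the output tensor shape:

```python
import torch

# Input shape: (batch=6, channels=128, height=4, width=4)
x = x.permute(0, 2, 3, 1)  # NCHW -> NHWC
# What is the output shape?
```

Input: (6, 128, 4, 4) -> Output: (6, 4, 4, 128)

Answer: (6, 4, 4, 128)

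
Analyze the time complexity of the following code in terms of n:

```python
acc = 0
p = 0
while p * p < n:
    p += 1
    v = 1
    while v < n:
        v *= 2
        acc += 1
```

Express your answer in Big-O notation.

Each loop level contributes: √n × log n. Multiplying the contributions gives O(√n log n).

Answer: O(√n log n)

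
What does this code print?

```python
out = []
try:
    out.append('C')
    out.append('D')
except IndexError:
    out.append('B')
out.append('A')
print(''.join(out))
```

Execution trace: 'C' (try body) → 'D' (try body, no exception) → 'A' (after the try/except). Output: CDA

Answer: CDA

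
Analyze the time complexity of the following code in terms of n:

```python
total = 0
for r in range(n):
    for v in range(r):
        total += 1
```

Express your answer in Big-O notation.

Each loop level contributes: n × n. Multiplying the contributions gives O(n^2).

Answer: O(n^2)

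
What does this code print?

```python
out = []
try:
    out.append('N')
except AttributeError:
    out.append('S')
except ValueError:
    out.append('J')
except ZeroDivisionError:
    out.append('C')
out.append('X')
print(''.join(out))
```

Execution trace: 'N' (try body, no exception) → 'X' (after the try/except). Output: NX

Answer: NX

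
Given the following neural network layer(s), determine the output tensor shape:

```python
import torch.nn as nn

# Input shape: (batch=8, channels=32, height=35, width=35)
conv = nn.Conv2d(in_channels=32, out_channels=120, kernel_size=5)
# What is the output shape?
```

Input: (8, 32, 35, 35) -> Output: (8, 120, 31, 31)

Answer: (8, 120, 31, 31)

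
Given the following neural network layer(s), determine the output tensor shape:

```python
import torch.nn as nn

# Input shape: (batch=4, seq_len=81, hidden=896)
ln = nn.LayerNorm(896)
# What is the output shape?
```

Input: (4, 81, 896) -> Output: (4, 81, 896)

Answer: (4, 81, 896)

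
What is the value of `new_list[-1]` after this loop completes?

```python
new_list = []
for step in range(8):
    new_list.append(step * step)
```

Last element of squares 0 to 7
`new_list` takes the values: [] → [0] → [0, 1] → [0, 1, 4] → [0, 1, 4, 9] → [0, 1, 4, 9, 16] → [0, 1, 4, 9, 16, 25] → [0, 1, 4, 9, 16, 25, 36] → [0, 1, 4, 9, 16, 25, 36, 49]
So `new_list[-1]` = 49

Answer: 49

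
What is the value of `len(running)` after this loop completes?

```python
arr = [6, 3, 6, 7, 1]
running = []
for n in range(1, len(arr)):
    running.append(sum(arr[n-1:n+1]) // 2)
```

Number of 2-element averages
`running` takes the values: [] → [4] → [4, 4] → [4, 4, 6] → [4, 4, 6, 4]
So `len(running)` = 4

Answer: 4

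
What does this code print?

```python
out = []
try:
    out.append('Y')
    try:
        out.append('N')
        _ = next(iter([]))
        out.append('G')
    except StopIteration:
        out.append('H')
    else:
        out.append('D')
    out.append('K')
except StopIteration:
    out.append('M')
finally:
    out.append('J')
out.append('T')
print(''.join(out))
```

Execution trace: 'Y' (try body) → 'N' (inner try body) → 'H' (inner except StopIteration) → 'K' (try body, no exception) → 'J' (finally) → 'T' (after the try/except). Output: YNHKJT

Answer: YNHKJT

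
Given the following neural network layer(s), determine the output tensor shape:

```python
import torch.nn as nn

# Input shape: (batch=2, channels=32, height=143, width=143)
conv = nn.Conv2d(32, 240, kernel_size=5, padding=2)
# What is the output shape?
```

Input: (2, 32, 143, 143) -> Output: (2, 240, 143, 143)

Answer: (2, 240, 143, 143)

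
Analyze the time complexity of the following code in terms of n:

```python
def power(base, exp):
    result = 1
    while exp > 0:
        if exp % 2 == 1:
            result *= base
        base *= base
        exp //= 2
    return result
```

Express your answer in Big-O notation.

This is Exponentiation by squaring. Time complexity: O(log n).

Answer: O(log n)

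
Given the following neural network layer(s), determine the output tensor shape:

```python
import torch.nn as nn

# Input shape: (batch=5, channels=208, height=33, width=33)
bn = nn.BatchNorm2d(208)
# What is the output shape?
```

Input: (5, 208, 33, 33) -> Output: (5, 208, 33, 33)

Answer: (5, 208, 33, 33)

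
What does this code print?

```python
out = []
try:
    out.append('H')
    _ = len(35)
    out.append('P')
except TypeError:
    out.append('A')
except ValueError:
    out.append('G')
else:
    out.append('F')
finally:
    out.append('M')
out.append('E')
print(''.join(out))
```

Execution trace: 'H' (try body) → 'A' (except TypeError) → 'M' (finally) → 'E' (after the try/except). Output: HAME

Answer: HAME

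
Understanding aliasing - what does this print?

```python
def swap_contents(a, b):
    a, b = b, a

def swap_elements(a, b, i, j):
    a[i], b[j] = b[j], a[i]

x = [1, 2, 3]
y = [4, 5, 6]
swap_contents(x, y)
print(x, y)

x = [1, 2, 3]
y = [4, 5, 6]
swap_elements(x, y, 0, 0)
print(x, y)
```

Key concept: parameter rebinding vs mutation.
Step by step:
`x = [1, 2, 3]` → x = [1, 2, 3]
`y = [4, 5, 6]` → y = [4, 5, 6]
`swap_contents(x, y)` → no visible change to tracked variables
`print(x, y)` → prints [1, 2, 3] [4, 5, 6]
`x = [1, 2, 3]` → x = [1, 2, 3]
`y = [4, 5, 6]` → y = [4, 5, 6]
`swap_elements(x, y, 0, 0)` → x = [4, 2, 3]; y = [1, 5, 6]
`print(x, y)` → prints [4, 2, 3] [1, 5, 6]

Answer:
[1, 2, 3] [4, 5, 6]
[4, 2, 3] [1, 5, 6]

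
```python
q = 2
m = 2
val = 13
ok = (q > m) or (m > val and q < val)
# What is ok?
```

Trace:
`q = 2` → q = 2
`m = 2` → m = 2
`val = 13` → val = 13
`ok = (q > m) or (m > val and q < val)` → ok = False
So ok = False

Answer: False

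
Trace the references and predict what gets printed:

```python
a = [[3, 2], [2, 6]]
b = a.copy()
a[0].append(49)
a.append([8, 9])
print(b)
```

Key concept: shallow copy with nested lists.
Step by step:
`a = [[3, 2], [2, 6]]` → a = [[3, 2], [2, 6]]
`b = a.copy()` → b = [[3, 2], [2, 6]]
`a[0].append(49)` → a = [[3, 2, 49], [2, 6]]; b = [[3, 2, 49], [2, 6]]
`a.append([8, 9])` → a = [[3, 2, 49], [2, 6], [8, 9]]
`print(b)` → prints [[3, 2, 49], [2, 6]]

Answer: [[3, 2, 49], [2, 6]]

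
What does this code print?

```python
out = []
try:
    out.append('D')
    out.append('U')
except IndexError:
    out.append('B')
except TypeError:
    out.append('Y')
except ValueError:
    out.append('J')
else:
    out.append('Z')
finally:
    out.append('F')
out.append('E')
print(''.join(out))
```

Execution trace: 'D' (try body) → 'U' (try body, no exception) → 'Z' (else) → 'F' (finally) → 'E' (after the try/except). Output: DUZFE

Answer: DUZFE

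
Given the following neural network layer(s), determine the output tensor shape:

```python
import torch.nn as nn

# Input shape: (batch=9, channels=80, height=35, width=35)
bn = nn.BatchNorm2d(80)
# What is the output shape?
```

Input: (9, 80, 35, 35) -> Output: (9, 80, 35, 35)

Answer: (9, 80, 35, 35)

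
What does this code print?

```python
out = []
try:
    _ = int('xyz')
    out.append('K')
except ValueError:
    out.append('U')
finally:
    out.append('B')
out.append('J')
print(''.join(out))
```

Execution trace: 'U' (except ValueError) → 'B' (finally) → 'J' (after the try/except). Output: UBJ

Answer: UBJ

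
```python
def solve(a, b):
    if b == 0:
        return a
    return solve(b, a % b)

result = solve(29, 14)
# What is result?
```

solve(29, 14) -> solve(14, 1) -> solve(1, 0) -> 1

Answer: 1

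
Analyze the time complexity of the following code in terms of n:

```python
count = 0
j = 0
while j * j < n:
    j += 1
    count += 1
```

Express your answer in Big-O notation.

Each loop level contributes: √n. Multiplying the contributions gives O(√n).

Answer: O(√n)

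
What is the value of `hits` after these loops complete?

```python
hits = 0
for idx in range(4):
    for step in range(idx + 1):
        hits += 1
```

Triangle: 1 + 2 + ... + 4
`hits` takes the values: 0 → 1 → 2 → 3 → 4 → 5 → 6 → 7 → 8 → 9 → 10

Answer: 10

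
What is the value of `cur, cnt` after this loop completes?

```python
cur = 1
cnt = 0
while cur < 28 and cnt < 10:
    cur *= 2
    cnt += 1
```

Double until >= 28 or 10 iterations
`cur, cnt` takes the values: (1, 0) → (2, 0) → (2, 1) → (4, 1) → (4, 2) → (8, 2) → (8, 3) → (16, 3) → (16, 4) → (32, 4) → (32, 5)

Answer: 32, 5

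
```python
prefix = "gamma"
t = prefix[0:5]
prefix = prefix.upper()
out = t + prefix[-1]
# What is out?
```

Trace:
`prefix = "gamma"` → prefix = 'gamma'
`t = prefix[0:5]` → t = 'gamma'
`prefix = prefix.upper()` → prefix = 'GAMMA'
`out = t + prefix[-1]` → out = 'gammaA'
So out = 'gammaA'

Answer: 'gammaA'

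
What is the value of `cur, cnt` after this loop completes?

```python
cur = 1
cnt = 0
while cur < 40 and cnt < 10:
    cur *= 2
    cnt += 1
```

Double until >= 40 or 10 iterations
`cur, cnt` takes the values: (1, 0) → (2, 0) → (2, 1) → (4, 1) → (4, 2) → (8, 2) → (8, 3) → (16, 3) → (16, 4) → (32, 4) → (32, 5) → (64, 5) → (64, 6)

Answer: 64, 6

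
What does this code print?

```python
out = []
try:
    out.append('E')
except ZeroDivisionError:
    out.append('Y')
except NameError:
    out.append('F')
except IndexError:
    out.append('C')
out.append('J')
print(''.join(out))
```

Execution trace: 'E' (try body, no exception) → 'J' (after the try/except). Output: EJ

Answer: EJ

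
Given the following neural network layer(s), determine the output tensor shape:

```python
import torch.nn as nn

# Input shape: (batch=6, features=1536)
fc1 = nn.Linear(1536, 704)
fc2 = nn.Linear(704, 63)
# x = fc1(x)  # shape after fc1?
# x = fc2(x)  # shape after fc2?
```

Input: (6, 1536) -> after fc1: (6, 704) -> Output: (6, 63)

Answer: (6, 63)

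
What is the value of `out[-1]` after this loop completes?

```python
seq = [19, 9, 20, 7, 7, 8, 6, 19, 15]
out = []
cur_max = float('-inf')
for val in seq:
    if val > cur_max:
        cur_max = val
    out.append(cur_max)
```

Running max ends at 20
`out` takes the values: [] → [19] → [19, 19] → [19, 19, 20] → [19, 19, 20, 20] → [19, 19, 20, 20, 20] → [19, 19, 20, 20, 20, 20] → [19, 19, 20, 20, 20, 20, 20] → [19, 19, 20, 20, 20, 20, 20, 20] → [19, 19, 20, 20, 20, 20, 20, 20, 20]
So `out[-1]` = 20

Answer: 20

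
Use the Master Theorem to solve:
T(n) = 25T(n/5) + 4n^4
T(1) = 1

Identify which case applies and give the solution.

a=25, b=5, f(n)=4n^4. log_5(25) = 2. Since c=4 > 2 and the regularity condition holds (25(n/5)^4 = (25/5^4)n^4 with 25/5^4 < 1), Case 3 applies: T(n) = Θ(f(n)) = O(n^4).

Answer: O(n^4) - Case 3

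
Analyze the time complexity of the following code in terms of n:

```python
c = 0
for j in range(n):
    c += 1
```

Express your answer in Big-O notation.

Each loop level contributes: n. Multiplying the contributions gives O(n).

Answer: O(n)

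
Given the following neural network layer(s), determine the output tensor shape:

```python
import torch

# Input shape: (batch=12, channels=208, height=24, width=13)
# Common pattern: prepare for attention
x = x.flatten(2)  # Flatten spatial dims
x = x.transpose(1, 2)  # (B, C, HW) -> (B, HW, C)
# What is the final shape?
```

Input: (12, 208, 24, 13) -> after flatten(2): (12, 208, 312) -> Output: (12, 312, 208)

Answer: (12, 312, 208)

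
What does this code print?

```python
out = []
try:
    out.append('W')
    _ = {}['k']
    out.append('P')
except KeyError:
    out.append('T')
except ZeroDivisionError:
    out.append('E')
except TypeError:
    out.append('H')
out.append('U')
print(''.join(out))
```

Execution trace: 'W' (try body) → 'T' (except KeyError) → 'U' (after the try/except). Output: WTU

Answer: WTU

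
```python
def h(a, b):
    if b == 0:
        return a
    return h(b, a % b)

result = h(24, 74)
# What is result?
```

h(24, 74) -> h(74, 24) -> h(24, 2) -> h(2, 0) -> 2

Answer: 2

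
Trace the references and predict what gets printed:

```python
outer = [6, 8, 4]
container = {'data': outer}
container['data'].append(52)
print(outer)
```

Key concept: dict holds reference to list.
Step by step:
`outer = [6, 8, 4]` → outer = [6, 8, 4]
`container = {'data': outer}` → container = {'data': [6, 8, 4]}
`container['data'].append(52)` → outer = [6, 8, 4, 52]; container = {'data': [6, 8, 4, 52]}
`print(outer)` → prints [6, 8, 4, 52]

Answer: [6, 8, 4, 52]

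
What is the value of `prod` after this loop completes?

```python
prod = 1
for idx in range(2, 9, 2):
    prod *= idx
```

Product of even numbers 2 to 8
`prod` takes the values: 1 → 2 → 8 → 48 → 384

Answer: 384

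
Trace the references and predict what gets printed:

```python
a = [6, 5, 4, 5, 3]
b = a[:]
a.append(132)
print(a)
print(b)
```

Key concept: slice [:] creates copy.
Step by step:
`a = [6, 5, 4, 5, 3]` → a = [6, 5, 4, 5, 3]
`b = a[:]` → b = [6, 5, 4, 5, 3]
`a.append(132)` → a = [6, 5, 4, 5, 3, 132]
`print(a)` → prints [6, 5, 4, 5, 3, 132]
`print(b)` → prints [6, 5, 4, 5, 3]

Answer:
[6, 5, 4, 5, 3, 132]
[6, 5, 4, 5, 3]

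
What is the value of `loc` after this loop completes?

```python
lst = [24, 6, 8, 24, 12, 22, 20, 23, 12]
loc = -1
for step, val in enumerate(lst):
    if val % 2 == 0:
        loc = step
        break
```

First even number index in [24, 6, 8, 24, 12, 22, 20, 23, 12]
`loc` takes the values: -1 → 0

Answer: 0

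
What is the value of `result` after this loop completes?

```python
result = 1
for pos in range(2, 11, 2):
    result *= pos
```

Product of even numbers 2 to 10
`result` takes the values: 1 → 2 → 8 → 48 → 384 → 3840

Answer: 3840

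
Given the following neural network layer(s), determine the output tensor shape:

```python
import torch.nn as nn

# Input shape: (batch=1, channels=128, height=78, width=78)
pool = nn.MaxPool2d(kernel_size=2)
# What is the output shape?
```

Input: (1, 128, 78, 78) -> Output: (1, 128, 39, 39)

Answer: (1, 128, 39, 39)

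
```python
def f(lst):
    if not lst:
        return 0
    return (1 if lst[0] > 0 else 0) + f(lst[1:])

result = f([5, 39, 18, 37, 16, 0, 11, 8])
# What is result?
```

Count of positive elements in [5, 39, 18, 37, 16, 0, 11, 8] = 7

Answer: 7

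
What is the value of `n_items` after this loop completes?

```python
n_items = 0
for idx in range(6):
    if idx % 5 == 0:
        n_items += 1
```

Count numbers divisible by 5 in range(6)
`n_items` takes the values: 0 → 1 → 2

Answer: 2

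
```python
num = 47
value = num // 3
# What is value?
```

Trace:
`num = 47` → num = 47
`value = num // 3` → value = 15
So value = 15

Answer: 15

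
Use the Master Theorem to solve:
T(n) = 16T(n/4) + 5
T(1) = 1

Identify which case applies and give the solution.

a=16, b=4, f(n)=5. log_4(16) = 2. Since c=0 < 2, Case 1 applies: T(n) = Θ(n^log_b(a)) = O(n^2).

Answer: O(n^2) - Case 1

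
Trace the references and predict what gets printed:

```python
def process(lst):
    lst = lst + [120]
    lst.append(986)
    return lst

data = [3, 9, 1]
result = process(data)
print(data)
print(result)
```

Key concept: rebinding parameter vs mutation.
Step by step:
`data = [3, 9, 1]` → data = [3, 9, 1]
`result = process(data)` → result = [3, 9, 1, 120, 986]
`print(data)` → prints [3, 9, 1]
`print(result)` → prints [3, 9, 1, 120, 986]

Answer:
[3, 9, 1]
[3, 9, 1, 120, 986]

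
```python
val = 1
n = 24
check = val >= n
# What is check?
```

Trace:
`val = 1` → val = 1
`n = 24` → n = 24
`check = val >= n` → check = False
So check = False

Answer: False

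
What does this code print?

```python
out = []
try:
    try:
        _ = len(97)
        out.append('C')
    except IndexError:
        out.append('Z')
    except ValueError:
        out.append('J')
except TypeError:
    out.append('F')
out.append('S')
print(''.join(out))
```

Execution trace: 'F' (outer except TypeError) → 'S' (after the try/except). Output: FS

Answer: FS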